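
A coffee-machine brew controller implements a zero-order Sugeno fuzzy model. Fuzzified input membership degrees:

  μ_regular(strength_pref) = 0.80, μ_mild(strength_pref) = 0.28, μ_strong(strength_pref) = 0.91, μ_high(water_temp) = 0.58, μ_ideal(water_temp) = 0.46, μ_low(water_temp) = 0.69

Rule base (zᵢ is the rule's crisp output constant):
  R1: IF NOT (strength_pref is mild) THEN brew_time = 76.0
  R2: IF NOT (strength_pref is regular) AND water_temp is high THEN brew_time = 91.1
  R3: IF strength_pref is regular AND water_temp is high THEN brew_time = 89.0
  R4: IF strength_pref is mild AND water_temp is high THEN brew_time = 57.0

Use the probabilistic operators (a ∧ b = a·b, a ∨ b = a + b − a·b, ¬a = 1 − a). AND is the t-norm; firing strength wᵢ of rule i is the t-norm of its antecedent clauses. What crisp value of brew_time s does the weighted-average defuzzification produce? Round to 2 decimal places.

R1 (z=76.0): ¬mild=1−0.28=0.72 → w = 0.7200
R2 (z=91.1): ¬regular=1−0.80=0.20, high=0.58; AND[a·b] → w = 0.1160
R3 (z=89.0): regular=0.80, high=0.58; AND[a·b] → w = 0.4640
R4 (z=57.0): mild=0.28, high=0.58; AND[a·b] → w = 0.1624
Weighted average = (0.7200·76.0 + 0.1160·91.1 + 0.4640·89.0 + 0.1624·57.0) / (0.7200 + 0.1160 + 0.4640 + 0.1624)
  = 115.8404 / 1.4624 = 79.21

79.21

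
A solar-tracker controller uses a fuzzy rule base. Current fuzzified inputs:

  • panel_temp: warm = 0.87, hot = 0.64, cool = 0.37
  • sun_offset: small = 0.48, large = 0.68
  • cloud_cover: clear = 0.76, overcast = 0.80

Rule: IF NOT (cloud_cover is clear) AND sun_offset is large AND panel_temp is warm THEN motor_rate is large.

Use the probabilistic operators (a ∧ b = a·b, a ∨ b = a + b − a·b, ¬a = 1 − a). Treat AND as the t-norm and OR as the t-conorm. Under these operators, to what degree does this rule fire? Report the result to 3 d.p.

firing strength: ¬clear=1−0.76=0.24, large=0.68, warm=0.87; AND[a·b] → w = 0.1420

0.142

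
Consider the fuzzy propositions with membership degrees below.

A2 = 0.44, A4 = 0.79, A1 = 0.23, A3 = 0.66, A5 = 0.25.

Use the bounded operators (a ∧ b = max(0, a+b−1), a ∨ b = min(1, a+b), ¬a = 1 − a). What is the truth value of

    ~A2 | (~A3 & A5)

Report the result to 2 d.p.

0.56

~A2 = 1 − 0.44 = 0.56
~A3 = 1 − 0.66 = 0.34
~A3 & A5 = max(0, a+b−1) on (0.34, 0.25) = 0.00
~A2 | (~A3 & A5) = min(1, a+b) on (0.56, 0.00) = 0.56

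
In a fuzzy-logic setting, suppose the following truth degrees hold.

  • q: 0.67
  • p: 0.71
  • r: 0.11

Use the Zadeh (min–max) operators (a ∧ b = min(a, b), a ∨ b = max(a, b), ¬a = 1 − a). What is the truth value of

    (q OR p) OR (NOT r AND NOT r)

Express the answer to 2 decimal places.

0.89

q OR p = max(a, b) on (0.67, 0.71) = 0.71
NOT r = 1 − 0.11 = 0.89
NOT r = 1 − 0.11 = 0.89
NOT r AND NOT r = min(a, b) on (0.89, 0.89) = 0.89
(q OR p) OR (NOT r AND NOT r) = max(a, b) on (0.71, 0.89) = 0.89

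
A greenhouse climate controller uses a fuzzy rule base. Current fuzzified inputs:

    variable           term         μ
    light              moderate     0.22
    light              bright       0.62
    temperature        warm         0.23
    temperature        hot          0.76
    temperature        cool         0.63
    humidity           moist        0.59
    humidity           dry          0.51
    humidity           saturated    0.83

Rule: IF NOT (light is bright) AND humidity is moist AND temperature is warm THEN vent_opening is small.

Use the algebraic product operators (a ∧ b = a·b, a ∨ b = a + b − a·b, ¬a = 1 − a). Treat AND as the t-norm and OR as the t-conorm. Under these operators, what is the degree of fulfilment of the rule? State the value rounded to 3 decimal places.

firing strength: ¬bright=1−0.62=0.38, moist=0.59, warm=0.23; AND[a·b] → w = 0.0516

0.052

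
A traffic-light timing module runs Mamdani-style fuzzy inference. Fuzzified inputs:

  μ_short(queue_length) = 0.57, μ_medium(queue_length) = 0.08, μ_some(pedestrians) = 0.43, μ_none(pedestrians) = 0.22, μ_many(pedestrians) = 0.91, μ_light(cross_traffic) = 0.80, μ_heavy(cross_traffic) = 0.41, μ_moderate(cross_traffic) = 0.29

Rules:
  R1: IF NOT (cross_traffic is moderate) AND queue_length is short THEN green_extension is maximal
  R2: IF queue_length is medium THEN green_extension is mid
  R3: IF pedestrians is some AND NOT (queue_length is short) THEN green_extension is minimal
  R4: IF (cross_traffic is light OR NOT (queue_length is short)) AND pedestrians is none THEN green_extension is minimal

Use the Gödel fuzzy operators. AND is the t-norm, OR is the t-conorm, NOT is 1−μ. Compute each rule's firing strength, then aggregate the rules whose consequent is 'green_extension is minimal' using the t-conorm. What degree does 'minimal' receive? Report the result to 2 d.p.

R1: ¬moderate=1−0.29=0.71, short=0.57; AND[min(a, b)] → w = 0.57
R2: medium=0.08 → w = 0.08
R3: some=0.43, ¬short=1−0.57=0.43; AND[min(a, b)] → w = 0.43
R4: (light=0.80 OR ¬short=1−0.57=0.43) = 0.80; AND[min(a, b)] with none=0.22 → w = 0.22
Rules with consequent 'minimal': {R3, R4} → strengths 0.43, 0.22
Aggregate via t-conorm [max(a, b)]: 0.43

0.43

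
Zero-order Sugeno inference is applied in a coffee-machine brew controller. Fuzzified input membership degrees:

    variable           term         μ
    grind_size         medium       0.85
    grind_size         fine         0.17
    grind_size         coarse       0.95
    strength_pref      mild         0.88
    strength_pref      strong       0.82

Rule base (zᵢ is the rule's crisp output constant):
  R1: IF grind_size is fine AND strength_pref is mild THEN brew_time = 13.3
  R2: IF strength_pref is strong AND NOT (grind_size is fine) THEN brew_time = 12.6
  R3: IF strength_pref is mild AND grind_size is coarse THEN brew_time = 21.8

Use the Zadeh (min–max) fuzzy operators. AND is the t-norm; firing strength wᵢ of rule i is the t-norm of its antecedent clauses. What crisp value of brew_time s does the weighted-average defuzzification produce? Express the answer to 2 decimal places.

16.99

R1 (z=13.3): fine=0.17, mild=0.88; AND[min(a, b)] → w = 0.17
R2 (z=12.6): strong=0.82, ¬fine=1−0.17=0.83; AND[min(a, b)] → w = 0.82
R3 (z=21.8): mild=0.88, coarse=0.95; AND[min(a, b)] → w = 0.88
Weighted average = (0.17·13.3 + 0.82·12.6 + 0.88·21.8) / (0.17 + 0.82 + 0.88)
  = 31.7770 / 1.8700 = 16.99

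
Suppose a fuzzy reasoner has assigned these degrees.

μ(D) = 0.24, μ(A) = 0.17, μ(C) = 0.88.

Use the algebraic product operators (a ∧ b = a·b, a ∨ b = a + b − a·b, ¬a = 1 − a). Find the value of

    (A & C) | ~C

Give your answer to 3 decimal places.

A & C = a·b on (0.1700, 0.8800) = 0.1496
~C = 1 − 0.8800 = 0.1200
(A & C) | ~C = a + b − a·b on (0.1496, 0.1200) = 0.2516

0.252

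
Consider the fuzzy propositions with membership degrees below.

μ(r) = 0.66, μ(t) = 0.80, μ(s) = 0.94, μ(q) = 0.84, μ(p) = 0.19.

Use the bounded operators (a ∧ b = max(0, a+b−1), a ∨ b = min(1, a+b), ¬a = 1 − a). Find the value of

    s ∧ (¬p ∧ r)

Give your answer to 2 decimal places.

0.41

¬p = 1 − 0.19 = 0.81
¬p ∧ r = max(0, a+b−1) on (0.81, 0.66) = 0.47
s ∧ (¬p ∧ r) = max(0, a+b−1) on (0.94, 0.47) = 0.41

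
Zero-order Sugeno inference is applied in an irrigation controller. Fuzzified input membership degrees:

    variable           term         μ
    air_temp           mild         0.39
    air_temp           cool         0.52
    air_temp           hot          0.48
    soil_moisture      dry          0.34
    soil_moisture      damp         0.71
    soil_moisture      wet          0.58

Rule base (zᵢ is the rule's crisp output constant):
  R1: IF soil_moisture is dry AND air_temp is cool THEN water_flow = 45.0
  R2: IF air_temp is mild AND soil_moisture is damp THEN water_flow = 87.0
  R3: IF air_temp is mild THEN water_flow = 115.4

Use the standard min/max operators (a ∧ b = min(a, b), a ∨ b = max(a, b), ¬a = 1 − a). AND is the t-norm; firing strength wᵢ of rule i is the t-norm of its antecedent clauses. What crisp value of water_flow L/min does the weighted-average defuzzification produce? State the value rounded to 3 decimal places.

R1 (z=45.0): dry=0.34, cool=0.52; AND[min(a, b)] → w = 0.34
R2 (z=87.0): mild=0.39, damp=0.71; AND[min(a, b)] → w = 0.39
R3 (z=115.4): mild=0.39 → w = 0.39
Weighted average = (0.34·45.0 + 0.39·87.0 + 0.39·115.4) / (0.34 + 0.39 + 0.39)
  = 94.2360 / 1.1200 = 84.139

84.139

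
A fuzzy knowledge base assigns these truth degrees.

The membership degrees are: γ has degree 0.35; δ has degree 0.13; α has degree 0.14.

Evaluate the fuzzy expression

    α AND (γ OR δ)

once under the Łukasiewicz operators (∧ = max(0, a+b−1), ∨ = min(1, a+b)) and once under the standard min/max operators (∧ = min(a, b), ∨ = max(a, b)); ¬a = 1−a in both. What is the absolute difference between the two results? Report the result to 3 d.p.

Under Łukasiewicz:
  γ OR δ = min(1, a+b) on (0.35, 0.13) = 0.48
  α AND (γ OR δ) = max(0, a+b−1) on (0.14, 0.48) = 0.00
  → value = 0.0000
Under standard min/max:
  γ OR δ = max(a, b) on (0.35, 0.13) = 0.35
  α AND (γ OR δ) = min(a, b) on (0.14, 0.35) = 0.14
  → value = 0.1400
|0.0000 − 0.1400| = 0.140

0.140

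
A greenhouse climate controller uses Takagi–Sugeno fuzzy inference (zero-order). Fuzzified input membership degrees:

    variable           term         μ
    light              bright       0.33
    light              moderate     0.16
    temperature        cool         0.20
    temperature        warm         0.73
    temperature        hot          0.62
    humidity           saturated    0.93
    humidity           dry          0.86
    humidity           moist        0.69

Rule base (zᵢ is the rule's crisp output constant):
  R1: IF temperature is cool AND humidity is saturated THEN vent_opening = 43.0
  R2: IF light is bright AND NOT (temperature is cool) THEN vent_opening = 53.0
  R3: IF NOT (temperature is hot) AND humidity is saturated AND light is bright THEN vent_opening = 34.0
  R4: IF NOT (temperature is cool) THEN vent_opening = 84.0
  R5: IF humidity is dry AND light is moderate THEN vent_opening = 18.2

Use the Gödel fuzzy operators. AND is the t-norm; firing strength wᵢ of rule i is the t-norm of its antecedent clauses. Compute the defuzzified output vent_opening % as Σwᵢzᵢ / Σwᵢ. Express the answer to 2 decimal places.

R1 (z=43.0): cool=0.20, saturated=0.93; AND[min(a, b)] → w = 0.20
R2 (z=53.0): bright=0.33, ¬cool=1−0.20=0.80; AND[min(a, b)] → w = 0.33
R3 (z=34.0): ¬hot=1−0.62=0.38, saturated=0.93, bright=0.33; AND[min(a, b)] → w = 0.33
R4 (z=84.0): ¬cool=1−0.20=0.80 → w = 0.80
R5 (z=18.2): dry=0.86, moderate=0.16; AND[min(a, b)] → w = 0.16
Weighted average = (0.20·43.0 + 0.33·53.0 + 0.33·34.0 + 0.80·84.0 + 0.16·18.2) / (0.20 + 0.33 + 0.33 + 0.80 + 0.16)
  = 107.4220 / 1.8200 = 59.02

59.02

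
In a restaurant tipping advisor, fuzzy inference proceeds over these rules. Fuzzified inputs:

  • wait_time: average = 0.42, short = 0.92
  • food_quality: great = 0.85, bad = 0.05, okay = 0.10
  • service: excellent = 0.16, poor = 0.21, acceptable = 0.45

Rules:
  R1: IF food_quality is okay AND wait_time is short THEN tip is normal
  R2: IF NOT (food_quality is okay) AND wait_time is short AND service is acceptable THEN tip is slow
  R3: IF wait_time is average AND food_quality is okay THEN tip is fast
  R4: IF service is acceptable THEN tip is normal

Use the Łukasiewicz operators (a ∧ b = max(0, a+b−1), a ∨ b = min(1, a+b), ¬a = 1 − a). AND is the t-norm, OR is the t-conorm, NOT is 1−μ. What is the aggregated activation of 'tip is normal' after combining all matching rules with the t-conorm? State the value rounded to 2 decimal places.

R1: okay=0.10, short=0.92; AND[max(0, a+b−1)] → w = 0.02
R2: ¬okay=1−0.10=0.90, short=0.92, acceptable=0.45; AND[max(0, a+b−1)] → w = 0.27
R3: average=0.42, okay=0.10; AND[max(0, a+b−1)] → w = 0.00
R4: acceptable=0.45 → w = 0.45
Rules with consequent 'normal': {R1, R4} → strengths 0.02, 0.45
Aggregate via t-conorm [min(1, a+b)]: 0.47

0.47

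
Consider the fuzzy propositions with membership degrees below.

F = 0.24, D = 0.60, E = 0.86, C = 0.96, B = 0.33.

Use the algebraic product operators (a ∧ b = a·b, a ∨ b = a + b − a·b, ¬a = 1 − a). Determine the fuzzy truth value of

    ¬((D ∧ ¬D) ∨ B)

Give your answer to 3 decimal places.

¬D = 1 − 0.6000 = 0.4000
D ∧ ¬D = a·b on (0.6000, 0.4000) = 0.2400
(D ∧ ¬D) ∨ B = a + b − a·b on (0.2400, 0.3300) = 0.4908
¬((D ∧ ¬D) ∨ B) = 1 − 0.4908 = 0.5092

0.509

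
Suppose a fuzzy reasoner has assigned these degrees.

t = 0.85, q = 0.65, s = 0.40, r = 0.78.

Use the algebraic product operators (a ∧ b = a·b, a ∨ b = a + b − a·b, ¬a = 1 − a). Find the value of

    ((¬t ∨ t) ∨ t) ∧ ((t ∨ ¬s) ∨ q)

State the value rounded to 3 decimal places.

¬t = 1 − 0.8500 = 0.1500
¬t ∨ t = a + b − a·b on (0.1500, 0.8500) = 0.8725
(¬t ∨ t) ∨ t = a + b − a·b on (0.8725, 0.8500) = 0.9809
¬s = 1 − 0.4000 = 0.6000
t ∨ ¬s = a + b − a·b on (0.8500, 0.6000) = 0.9400
(t ∨ ¬s) ∨ q = a + b − a·b on (0.9400, 0.6500) = 0.9790
((¬t ∨ t) ∨ t) ∧ ((t ∨ ¬s) ∨ q) = a·b on (0.9809, 0.9790) = 0.9603

0.960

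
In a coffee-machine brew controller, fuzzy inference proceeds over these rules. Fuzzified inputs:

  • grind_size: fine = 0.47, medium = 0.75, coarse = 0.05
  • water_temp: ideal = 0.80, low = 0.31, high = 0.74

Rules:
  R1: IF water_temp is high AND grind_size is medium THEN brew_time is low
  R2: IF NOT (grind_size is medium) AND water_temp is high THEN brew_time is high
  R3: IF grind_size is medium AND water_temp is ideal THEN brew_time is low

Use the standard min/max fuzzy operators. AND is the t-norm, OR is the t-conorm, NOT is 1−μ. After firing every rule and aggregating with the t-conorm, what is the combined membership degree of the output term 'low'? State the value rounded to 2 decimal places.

R1: high=0.74, medium=0.75; AND[min(a, b)] → w = 0.74
R2: ¬medium=1−0.75=0.25, high=0.74; AND[min(a, b)] → w = 0.25
R3: medium=0.75, ideal=0.80; AND[min(a, b)] → w = 0.75
Rules with consequent 'low': {R1, R3} → strengths 0.74, 0.75
Aggregate via t-conorm [max(a, b)]: 0.75

0.75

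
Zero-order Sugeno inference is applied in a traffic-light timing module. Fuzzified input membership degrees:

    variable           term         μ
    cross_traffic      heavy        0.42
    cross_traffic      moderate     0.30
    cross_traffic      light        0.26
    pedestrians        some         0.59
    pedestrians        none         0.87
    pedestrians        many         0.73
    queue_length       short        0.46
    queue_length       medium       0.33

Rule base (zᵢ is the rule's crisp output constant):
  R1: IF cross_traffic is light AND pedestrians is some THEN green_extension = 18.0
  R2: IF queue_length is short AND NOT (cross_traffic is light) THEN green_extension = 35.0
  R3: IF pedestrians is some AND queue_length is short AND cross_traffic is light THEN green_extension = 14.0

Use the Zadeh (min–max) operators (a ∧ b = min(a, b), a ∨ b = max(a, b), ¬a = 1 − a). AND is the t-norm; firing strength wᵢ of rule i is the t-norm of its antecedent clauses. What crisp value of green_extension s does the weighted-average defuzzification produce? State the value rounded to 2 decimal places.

R1 (z=18.0): light=0.26, some=0.59; AND[min(a, b)] → w = 0.26
R2 (z=35.0): short=0.46, ¬light=1−0.26=0.74; AND[min(a, b)] → w = 0.46
R3 (z=14.0): some=0.59, short=0.46, light=0.26; AND[min(a, b)] → w = 0.26
Weighted average = (0.26·18.0 + 0.46·35.0 + 0.26·14.0) / (0.26 + 0.46 + 0.26)
  = 24.4200 / 0.9800 = 24.92

24.92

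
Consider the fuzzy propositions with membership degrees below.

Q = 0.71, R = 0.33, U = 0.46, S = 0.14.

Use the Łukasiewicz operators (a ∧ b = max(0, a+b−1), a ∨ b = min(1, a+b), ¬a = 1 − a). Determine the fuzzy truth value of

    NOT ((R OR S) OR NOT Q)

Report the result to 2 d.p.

0.24

R OR S = min(1, a+b) on (0.33, 0.14) = 0.47
NOT Q = 1 − 0.71 = 0.29
(R OR S) OR NOT Q = min(1, a+b) on (0.47, 0.29) = 0.76
NOT ((R OR S) OR NOT Q) = 1 − 0.76 = 0.24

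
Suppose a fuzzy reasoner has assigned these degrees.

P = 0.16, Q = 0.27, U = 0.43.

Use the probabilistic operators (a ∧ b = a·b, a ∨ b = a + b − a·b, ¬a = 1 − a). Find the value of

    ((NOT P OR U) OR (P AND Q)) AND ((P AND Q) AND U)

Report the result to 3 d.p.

0.017

NOT P = 1 − 0.1600 = 0.8400
NOT P OR U = a + b − a·b on (0.8400, 0.4300) = 0.9088
P AND Q = a·b on (0.1600, 0.2700) = 0.0432
(NOT P OR U) OR (P AND Q) = a + b − a·b on (0.9088, 0.0432) = 0.9127
P AND Q = a·b on (0.1600, 0.2700) = 0.0432
(P AND Q) AND U = a·b on (0.0432, 0.4300) = 0.0186
((NOT P OR U) OR (P AND Q)) AND ((P AND Q) AND U) = a·b on (0.9127, 0.0186) = 0.0170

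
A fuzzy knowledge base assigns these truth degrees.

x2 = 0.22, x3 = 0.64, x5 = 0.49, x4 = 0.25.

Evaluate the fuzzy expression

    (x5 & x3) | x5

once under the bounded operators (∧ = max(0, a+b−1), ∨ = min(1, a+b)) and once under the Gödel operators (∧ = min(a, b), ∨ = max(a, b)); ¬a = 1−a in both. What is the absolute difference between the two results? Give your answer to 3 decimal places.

0.130

Under bounded:
  x5 & x3 = max(0, a+b−1) on (0.49, 0.64) = 0.13
  (x5 & x3) | x5 = min(1, a+b) on (0.13, 0.49) = 0.62
  → value = 0.6200
Under Gödel:
  x5 & x3 = min(a, b) on (0.49, 0.64) = 0.49
  (x5 & x3) | x5 = max(a, b) on (0.49, 0.49) = 0.49
  → value = 0.4900
|0.6200 − 0.4900| = 0.130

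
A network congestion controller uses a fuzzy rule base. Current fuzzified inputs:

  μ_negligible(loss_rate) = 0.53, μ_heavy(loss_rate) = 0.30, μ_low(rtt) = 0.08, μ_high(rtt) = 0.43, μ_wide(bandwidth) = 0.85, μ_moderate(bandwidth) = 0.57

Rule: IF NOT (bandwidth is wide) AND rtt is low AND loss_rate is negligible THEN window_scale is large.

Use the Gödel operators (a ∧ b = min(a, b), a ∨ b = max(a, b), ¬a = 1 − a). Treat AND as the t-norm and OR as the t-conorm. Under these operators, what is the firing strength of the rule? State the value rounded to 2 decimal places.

firing strength: ¬wide=1−0.85=0.15, low=0.08, negligible=0.53; AND[min(a, b)] → w = 0.08

0.08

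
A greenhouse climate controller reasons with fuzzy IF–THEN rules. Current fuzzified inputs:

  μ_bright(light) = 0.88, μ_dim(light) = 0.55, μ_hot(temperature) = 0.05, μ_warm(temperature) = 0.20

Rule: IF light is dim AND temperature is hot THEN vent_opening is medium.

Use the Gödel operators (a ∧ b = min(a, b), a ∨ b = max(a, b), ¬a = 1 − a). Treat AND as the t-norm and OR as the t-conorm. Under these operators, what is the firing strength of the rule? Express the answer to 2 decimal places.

0.05

firing strength: dim=0.55, hot=0.05; AND[min(a, b)] → w = 0.05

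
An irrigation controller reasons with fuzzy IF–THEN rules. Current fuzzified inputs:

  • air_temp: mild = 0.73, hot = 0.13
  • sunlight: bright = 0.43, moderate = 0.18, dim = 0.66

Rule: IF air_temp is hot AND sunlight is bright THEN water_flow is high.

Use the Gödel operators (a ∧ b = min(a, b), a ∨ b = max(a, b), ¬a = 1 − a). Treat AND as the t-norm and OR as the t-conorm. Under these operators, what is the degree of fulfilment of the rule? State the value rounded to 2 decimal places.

firing strength: hot=0.13, bright=0.43; AND[min(a, b)] → w = 0.13

0.13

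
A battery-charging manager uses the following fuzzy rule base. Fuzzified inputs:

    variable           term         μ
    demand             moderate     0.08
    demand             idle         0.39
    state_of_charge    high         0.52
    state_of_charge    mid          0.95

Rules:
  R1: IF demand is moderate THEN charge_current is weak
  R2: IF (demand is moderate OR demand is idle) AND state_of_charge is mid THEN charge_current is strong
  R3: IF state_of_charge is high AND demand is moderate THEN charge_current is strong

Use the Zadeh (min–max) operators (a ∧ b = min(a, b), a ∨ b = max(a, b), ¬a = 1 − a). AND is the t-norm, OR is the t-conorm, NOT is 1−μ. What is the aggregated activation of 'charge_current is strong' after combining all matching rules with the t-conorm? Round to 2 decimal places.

R1: moderate=0.08 → w = 0.08
R2: (moderate=0.08 OR idle=0.39) = 0.39; AND[min(a, b)] with mid=0.95 → w = 0.39
R3: high=0.52, moderate=0.08; AND[min(a, b)] → w = 0.08
Rules with consequent 'strong': {R2, R3} → strengths 0.39, 0.08
Aggregate via t-conorm [max(a, b)]: 0.39

0.39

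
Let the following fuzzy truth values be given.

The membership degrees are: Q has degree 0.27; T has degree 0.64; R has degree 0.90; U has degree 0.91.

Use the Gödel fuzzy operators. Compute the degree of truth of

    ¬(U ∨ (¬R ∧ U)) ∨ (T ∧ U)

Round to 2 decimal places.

0.64

¬R = 1 − 0.90 = 0.10
¬R ∧ U = min(a, b) on (0.10, 0.91) = 0.10
U ∨ (¬R ∧ U) = max(a, b) on (0.91, 0.10) = 0.91
¬(U ∨ (¬R ∧ U)) = 1 − 0.91 = 0.09
T ∧ U = min(a, b) on (0.64, 0.91) = 0.64
¬(U ∨ (¬R ∧ U)) ∨ (T ∧ U) = max(a, b) on (0.09, 0.64) = 0.64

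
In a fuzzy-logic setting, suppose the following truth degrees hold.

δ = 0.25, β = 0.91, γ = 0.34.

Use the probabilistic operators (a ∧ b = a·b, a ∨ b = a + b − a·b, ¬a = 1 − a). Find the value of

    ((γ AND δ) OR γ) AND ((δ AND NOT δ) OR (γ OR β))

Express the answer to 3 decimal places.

0.377

γ AND δ = a·b on (0.3400, 0.2500) = 0.0850
(γ AND δ) OR γ = a + b − a·b on (0.0850, 0.3400) = 0.3961
NOT δ = 1 − 0.2500 = 0.7500
δ AND NOT δ = a·b on (0.2500, 0.7500) = 0.1875
γ OR β = a + b − a·b on (0.3400, 0.9100) = 0.9406
(δ AND NOT δ) OR (γ OR β) = a + b − a·b on (0.1875, 0.9406) = 0.9517
((γ AND δ) OR γ) AND ((δ AND NOT δ) OR (γ OR β)) = a·b on (0.3961, 0.9517) = 0.3770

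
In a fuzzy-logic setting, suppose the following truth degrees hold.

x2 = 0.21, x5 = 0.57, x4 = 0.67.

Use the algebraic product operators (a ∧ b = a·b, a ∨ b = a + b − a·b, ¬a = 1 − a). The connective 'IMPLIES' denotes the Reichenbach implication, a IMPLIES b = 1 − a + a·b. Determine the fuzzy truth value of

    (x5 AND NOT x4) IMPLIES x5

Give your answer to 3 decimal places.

NOT x4 = 1 − 0.6700 = 0.3300
x5 AND NOT x4 = a·b on (0.5700, 0.3300) = 0.1881
(x5 AND NOT x4) IMPLIES x5  [Reichenbach: 1 − a + a·b] with a=0.1881, b=0.5700 → 0.9191

0.919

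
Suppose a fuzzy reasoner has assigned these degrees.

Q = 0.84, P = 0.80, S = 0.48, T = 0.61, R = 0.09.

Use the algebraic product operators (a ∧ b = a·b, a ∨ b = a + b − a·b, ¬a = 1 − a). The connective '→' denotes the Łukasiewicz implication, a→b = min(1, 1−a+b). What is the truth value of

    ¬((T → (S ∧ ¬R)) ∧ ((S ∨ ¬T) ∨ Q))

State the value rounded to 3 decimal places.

0.215

¬R = 1 − 0.0900 = 0.9100
S ∧ ¬R = a·b on (0.4800, 0.9100) = 0.4368
T → (S ∧ ¬R)  [Łukasiewicz: min(1, 1−a+b)] with a=0.6100, b=0.4368 → 0.8268
¬T = 1 − 0.6100 = 0.3900
S ∨ ¬T = a + b − a·b on (0.4800, 0.3900) = 0.6828
(S ∨ ¬T) ∨ Q = a + b − a·b on (0.6828, 0.8400) = 0.9492
(T → (S ∧ ¬R)) ∧ ((S ∨ ¬T) ∨ Q) = a·b on (0.8268, 0.9492) = 0.7848
¬((T → (S ∧ ¬R)) ∧ ((S ∨ ¬T) ∨ Q)) = 1 − 0.7848 = 0.2152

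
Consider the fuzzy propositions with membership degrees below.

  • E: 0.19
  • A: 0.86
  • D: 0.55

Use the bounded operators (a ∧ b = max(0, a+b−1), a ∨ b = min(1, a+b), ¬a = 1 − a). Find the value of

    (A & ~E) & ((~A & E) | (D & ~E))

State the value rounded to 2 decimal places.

0.03

~E = 1 − 0.19 = 0.81
A & ~E = max(0, a+b−1) on (0.86, 0.81) = 0.67
~A = 1 − 0.86 = 0.14
~A & E = max(0, a+b−1) on (0.14, 0.19) = 0.00
~E = 1 − 0.19 = 0.81
D & ~E = max(0, a+b−1) on (0.55, 0.81) = 0.36
(~A & E) | (D & ~E) = min(1, a+b) on (0.00, 0.36) = 0.36
(A & ~E) & ((~A & E) | (D & ~E)) = max(0, a+b−1) on (0.67, 0.36) = 0.03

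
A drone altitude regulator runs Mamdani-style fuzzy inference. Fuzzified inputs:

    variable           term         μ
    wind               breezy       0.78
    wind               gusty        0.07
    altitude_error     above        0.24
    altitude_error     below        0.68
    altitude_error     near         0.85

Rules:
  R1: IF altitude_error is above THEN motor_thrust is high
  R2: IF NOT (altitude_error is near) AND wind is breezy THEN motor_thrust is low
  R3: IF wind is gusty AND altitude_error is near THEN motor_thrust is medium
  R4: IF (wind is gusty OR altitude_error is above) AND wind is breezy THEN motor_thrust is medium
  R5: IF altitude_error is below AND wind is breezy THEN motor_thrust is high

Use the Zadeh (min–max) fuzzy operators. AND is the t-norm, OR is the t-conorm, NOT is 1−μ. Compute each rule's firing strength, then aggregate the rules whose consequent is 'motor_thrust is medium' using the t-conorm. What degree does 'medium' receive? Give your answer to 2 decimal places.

R1: above=0.24 → w = 0.24
R2: ¬near=1−0.85=0.15, breezy=0.78; AND[min(a, b)] → w = 0.15
R3: gusty=0.07, near=0.85; AND[min(a, b)] → w = 0.07
R4: (gusty=0.07 OR above=0.24) = 0.24; AND[min(a, b)] with breezy=0.78 → w = 0.24
R5: below=0.68, breezy=0.78; AND[min(a, b)] → w = 0.68
Rules with consequent 'medium': {R3, R4} → strengths 0.07, 0.24
Aggregate via t-conorm [max(a, b)]: 0.24

0.24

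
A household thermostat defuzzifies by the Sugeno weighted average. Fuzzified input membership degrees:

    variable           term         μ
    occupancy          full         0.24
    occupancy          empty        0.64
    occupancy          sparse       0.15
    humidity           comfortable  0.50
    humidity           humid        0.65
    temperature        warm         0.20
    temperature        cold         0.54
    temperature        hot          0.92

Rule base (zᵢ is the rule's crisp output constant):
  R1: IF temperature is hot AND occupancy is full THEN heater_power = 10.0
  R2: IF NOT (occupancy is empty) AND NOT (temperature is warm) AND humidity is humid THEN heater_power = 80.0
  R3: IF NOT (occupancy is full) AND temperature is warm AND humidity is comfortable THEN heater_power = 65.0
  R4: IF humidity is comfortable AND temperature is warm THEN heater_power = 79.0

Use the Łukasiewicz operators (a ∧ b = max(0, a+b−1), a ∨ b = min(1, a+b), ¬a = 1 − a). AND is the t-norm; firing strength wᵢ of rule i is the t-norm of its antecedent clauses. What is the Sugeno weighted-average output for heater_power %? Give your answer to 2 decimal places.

R1 (z=10.0): hot=0.92, full=0.24; AND[max(0, a+b−1)] → w = 0.16
R2 (z=80.0): ¬empty=1−0.64=0.36, ¬warm=1−0.20=0.80, humid=0.65; AND[max(0, a+b−1)] → w = 0.00
R3 (z=65.0): ¬full=1−0.24=0.76, warm=0.20, comfortable=0.50; AND[max(0, a+b−1)] → w = 0.00
R4 (z=79.0): comfortable=0.50, warm=0.20; AND[max(0, a+b−1)] → w = 0.00
Weighted average = (0.16·10.0 + 0.00·80.0 + 0.00·65.0 + 0.00·79.0) / (0.16 + 0.00 + 0.00 + 0.00)
  = 1.6000 / 0.1600 = 10.00

10.00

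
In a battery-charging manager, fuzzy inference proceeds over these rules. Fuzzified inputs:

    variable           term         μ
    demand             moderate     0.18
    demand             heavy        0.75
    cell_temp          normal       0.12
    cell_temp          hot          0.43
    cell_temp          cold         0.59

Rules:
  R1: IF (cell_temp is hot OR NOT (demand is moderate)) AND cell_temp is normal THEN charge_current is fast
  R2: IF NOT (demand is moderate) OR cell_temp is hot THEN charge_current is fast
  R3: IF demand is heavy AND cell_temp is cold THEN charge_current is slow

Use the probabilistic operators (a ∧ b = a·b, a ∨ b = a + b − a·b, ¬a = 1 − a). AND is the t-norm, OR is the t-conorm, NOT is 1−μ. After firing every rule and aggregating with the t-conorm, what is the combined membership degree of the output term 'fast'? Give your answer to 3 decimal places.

0.908

R1: (hot=0.43 OR ¬moderate=1−0.18=0.82) = 0.8974; AND[a·b] with normal=0.12 → w = 0.1077
R2: ¬moderate=1−0.18=0.82, hot=0.43; OR[a + b − a·b] → w = 0.8974
R3: heavy=0.75, cold=0.59; AND[a·b] → w = 0.4425
Rules with consequent 'fast': {R1, R2} → strengths 0.1077, 0.8974
Aggregate via t-conorm [a + b − a·b]: 0.9084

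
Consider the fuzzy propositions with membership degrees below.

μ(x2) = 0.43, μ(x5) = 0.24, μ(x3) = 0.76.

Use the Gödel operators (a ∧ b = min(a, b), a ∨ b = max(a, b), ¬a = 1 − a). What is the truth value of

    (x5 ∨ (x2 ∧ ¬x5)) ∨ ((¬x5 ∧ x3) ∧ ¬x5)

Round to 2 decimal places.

¬x5 = 1 − 0.24 = 0.76
x2 ∧ ¬x5 = min(a, b) on (0.43, 0.76) = 0.43
x5 ∨ (x2 ∧ ¬x5) = max(a, b) on (0.24, 0.43) = 0.43
¬x5 = 1 − 0.24 = 0.76
¬x5 ∧ x3 = min(a, b) on (0.76, 0.76) = 0.76
¬x5 = 1 − 0.24 = 0.76
(¬x5 ∧ x3) ∧ ¬x5 = min(a, b) on (0.76, 0.76) = 0.76
(x5 ∨ (x2 ∧ ¬x5)) ∨ ((¬x5 ∧ x3) ∧ ¬x5) = max(a, b) on (0.43, 0.76) = 0.76

0.76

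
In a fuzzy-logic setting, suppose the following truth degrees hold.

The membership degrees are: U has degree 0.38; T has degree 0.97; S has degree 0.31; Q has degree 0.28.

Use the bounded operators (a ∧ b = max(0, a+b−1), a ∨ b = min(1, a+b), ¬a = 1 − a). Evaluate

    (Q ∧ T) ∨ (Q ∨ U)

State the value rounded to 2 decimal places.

Q ∧ T = max(0, a+b−1) on (0.28, 0.97) = 0.25
Q ∨ U = min(1, a+b) on (0.28, 0.38) = 0.66
(Q ∧ T) ∨ (Q ∨ U) = min(1, a+b) on (0.25, 0.66) = 0.91

0.91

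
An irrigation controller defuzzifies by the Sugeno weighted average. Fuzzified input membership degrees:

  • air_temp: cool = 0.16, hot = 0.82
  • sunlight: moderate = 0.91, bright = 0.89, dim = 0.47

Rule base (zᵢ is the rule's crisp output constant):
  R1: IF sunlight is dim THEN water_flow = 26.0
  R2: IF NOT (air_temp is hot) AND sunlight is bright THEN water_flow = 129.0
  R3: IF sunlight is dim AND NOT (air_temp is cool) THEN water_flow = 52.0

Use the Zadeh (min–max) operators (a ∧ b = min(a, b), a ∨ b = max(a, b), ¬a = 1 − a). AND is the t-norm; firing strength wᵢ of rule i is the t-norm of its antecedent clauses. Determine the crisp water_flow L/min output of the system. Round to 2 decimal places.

R1 (z=26.0): dim=0.47 → w = 0.47
R2 (z=129.0): ¬hot=1−0.82=0.18, bright=0.89; AND[min(a, b)] → w = 0.18
R3 (z=52.0): dim=0.47, ¬cool=1−0.16=0.84; AND[min(a, b)] → w = 0.47
Weighted average = (0.47·26.0 + 0.18·129.0 + 0.47·52.0) / (0.47 + 0.18 + 0.47)
  = 59.8800 / 1.1200 = 53.46

53.46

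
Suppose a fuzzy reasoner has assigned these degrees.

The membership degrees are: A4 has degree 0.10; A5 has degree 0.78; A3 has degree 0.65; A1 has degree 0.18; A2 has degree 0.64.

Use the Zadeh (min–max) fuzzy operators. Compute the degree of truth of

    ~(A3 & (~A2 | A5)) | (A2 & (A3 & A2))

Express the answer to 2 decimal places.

~A2 = 1 − 0.64 = 0.36
~A2 | A5 = max(a, b) on (0.36, 0.78) = 0.78
A3 & (~A2 | A5) = min(a, b) on (0.65, 0.78) = 0.65
~(A3 & (~A2 | A5)) = 1 − 0.65 = 0.35
A3 & A2 = min(a, b) on (0.65, 0.64) = 0.64
A2 & (A3 & A2) = min(a, b) on (0.64, 0.64) = 0.64
~(A3 & (~A2 | A5)) | (A2 & (A3 & A2)) = max(a, b) on (0.35, 0.64) = 0.64

0.64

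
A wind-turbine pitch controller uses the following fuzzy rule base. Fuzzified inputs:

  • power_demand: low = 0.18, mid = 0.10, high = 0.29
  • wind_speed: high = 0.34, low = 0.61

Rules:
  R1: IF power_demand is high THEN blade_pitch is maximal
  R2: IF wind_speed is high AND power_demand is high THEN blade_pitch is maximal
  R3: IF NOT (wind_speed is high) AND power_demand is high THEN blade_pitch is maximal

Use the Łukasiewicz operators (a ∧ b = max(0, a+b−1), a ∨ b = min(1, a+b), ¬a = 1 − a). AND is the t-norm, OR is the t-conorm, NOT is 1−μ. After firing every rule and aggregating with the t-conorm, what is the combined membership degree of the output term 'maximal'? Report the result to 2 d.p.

0.29

R1: high=0.29 → w = 0.29
R2: high=0.34, high=0.29; AND[max(0, a+b−1)] → w = 0.00
R3: ¬high=1−0.34=0.66, high=0.29; AND[max(0, a+b−1)] → w = 0.00
Rules with consequent 'maximal': {R1, R2, R3} → strengths 0.29, 0.00, 0.00
Aggregate via t-conorm [min(1, a+b)]: 0.29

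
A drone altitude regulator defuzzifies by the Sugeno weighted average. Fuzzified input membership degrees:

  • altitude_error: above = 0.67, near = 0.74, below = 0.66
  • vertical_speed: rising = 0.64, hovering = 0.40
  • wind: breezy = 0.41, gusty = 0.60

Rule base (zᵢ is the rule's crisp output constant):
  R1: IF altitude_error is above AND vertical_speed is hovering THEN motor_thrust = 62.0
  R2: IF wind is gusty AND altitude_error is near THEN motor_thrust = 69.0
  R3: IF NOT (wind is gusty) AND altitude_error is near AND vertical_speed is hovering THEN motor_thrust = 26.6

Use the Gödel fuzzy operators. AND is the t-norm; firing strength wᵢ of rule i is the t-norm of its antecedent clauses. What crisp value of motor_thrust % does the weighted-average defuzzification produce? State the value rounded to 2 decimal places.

54.89

R1 (z=62.0): above=0.67, hovering=0.40; AND[min(a, b)] → w = 0.40
R2 (z=69.0): gusty=0.60, near=0.74; AND[min(a, b)] → w = 0.60
R3 (z=26.6): ¬gusty=1−0.60=0.40, near=0.74, hovering=0.40; AND[min(a, b)] → w = 0.40
Weighted average = (0.40·62.0 + 0.60·69.0 + 0.40·26.6) / (0.40 + 0.60 + 0.40)
  = 76.8400 / 1.4000 = 54.89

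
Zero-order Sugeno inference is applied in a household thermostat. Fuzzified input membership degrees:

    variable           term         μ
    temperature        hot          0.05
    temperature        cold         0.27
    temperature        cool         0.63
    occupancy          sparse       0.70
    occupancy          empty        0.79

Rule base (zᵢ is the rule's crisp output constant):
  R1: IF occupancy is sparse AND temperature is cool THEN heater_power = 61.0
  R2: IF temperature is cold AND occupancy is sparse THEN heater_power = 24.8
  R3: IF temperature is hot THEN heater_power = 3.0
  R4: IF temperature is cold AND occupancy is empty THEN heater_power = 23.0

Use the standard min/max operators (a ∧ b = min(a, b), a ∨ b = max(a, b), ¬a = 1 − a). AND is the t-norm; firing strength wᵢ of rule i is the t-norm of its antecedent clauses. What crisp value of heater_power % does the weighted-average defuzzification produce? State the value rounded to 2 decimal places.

42.20

R1 (z=61.0): sparse=0.70, cool=0.63; AND[min(a, b)] → w = 0.63
R2 (z=24.8): cold=0.27, sparse=0.70; AND[min(a, b)] → w = 0.27
R3 (z=3.0): hot=0.05 → w = 0.05
R4 (z=23.0): cold=0.27, empty=0.79; AND[min(a, b)] → w = 0.27
Weighted average = (0.63·61.0 + 0.27·24.8 + 0.05·3.0 + 0.27·23.0) / (0.63 + 0.27 + 0.05 + 0.27)
  = 51.4860 / 1.2200 = 42.20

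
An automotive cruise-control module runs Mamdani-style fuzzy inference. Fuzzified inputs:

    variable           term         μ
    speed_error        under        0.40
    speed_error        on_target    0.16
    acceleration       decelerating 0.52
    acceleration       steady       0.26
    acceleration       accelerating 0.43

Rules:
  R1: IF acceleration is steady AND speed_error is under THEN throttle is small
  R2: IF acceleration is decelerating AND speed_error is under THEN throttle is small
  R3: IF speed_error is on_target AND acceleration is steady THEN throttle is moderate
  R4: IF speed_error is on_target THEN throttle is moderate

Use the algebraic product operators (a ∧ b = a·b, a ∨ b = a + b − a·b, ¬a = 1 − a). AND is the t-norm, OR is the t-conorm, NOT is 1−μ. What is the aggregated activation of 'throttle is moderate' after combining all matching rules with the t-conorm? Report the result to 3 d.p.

0.195

R1: steady=0.26, under=0.40; AND[a·b] → w = 0.1040
R2: decelerating=0.52, under=0.40; AND[a·b] → w = 0.2080
R3: on_target=0.16, steady=0.26; AND[a·b] → w = 0.0416
R4: on_target=0.16 → w = 0.1600
Rules with consequent 'moderate': {R3, R4} → strengths 0.0416, 0.1600
Aggregate via t-conorm [a + b − a·b]: 0.1949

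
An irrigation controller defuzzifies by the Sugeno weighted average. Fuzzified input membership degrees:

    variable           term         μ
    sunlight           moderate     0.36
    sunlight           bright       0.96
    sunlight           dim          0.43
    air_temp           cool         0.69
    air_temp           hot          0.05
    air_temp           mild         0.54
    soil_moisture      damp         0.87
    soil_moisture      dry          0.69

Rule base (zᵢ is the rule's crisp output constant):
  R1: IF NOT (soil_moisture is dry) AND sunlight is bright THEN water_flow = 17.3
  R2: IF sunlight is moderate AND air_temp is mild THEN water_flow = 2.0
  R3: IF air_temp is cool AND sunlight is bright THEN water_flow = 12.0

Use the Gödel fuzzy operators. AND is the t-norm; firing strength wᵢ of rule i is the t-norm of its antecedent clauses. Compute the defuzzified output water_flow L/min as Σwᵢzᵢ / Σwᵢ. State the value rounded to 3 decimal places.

10.561

R1 (z=17.3): ¬dry=1−0.69=0.31, bright=0.96; AND[min(a, b)] → w = 0.31
R2 (z=2.0): moderate=0.36, mild=0.54; AND[min(a, b)] → w = 0.36
R3 (z=12.0): cool=0.69, bright=0.96; AND[min(a, b)] → w = 0.69
Weighted average = (0.31·17.3 + 0.36·2.0 + 0.69·12.0) / (0.31 + 0.36 + 0.69)
  = 14.3630 / 1.3600 = 10.561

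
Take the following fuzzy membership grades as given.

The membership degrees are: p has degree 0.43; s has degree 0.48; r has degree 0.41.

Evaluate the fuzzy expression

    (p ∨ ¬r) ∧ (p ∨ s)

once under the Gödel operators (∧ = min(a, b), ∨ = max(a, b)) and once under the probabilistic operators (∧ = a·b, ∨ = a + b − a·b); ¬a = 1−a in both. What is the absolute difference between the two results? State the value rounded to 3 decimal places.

0.059

Under Gödel:
  ¬r = 1 − 0.41 = 0.59
  p ∨ ¬r = max(a, b) on (0.43, 0.59) = 0.59
  p ∨ s = max(a, b) on (0.43, 0.48) = 0.48
  (p ∨ ¬r) ∧ (p ∨ s) = min(a, b) on (0.59, 0.48) = 0.48
  → value = 0.4800
Under probabilistic:
  ¬r = 1 − 0.4100 = 0.5900
  p ∨ ¬r = a + b − a·b on (0.4300, 0.5900) = 0.7663
  p ∨ s = a + b − a·b on (0.4300, 0.4800) = 0.7036
  (p ∨ ¬r) ∧ (p ∨ s) = a·b on (0.7663, 0.7036) = 0.5392
  → value = 0.5392
|0.4800 − 0.5392| = 0.059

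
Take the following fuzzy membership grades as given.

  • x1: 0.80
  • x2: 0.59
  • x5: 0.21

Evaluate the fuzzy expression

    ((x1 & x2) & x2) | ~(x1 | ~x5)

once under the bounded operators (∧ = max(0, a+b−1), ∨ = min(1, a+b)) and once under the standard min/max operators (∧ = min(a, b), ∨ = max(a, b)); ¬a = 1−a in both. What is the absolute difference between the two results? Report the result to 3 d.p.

0.590

Under bounded:
  x1 & x2 = max(0, a+b−1) on (0.80, 0.59) = 0.39
  (x1 & x2) & x2 = max(0, a+b−1) on (0.39, 0.59) = 0.00
  ~x5 = 1 − 0.21 = 0.79
  x1 | ~x5 = min(1, a+b) on (0.80, 0.79) = 1.00
  ~(x1 | ~x5) = 1 − 1.00 = 0.00
  ((x1 & x2) & x2) | ~(x1 | ~x5) = min(1, a+b) on (0.00, 0.00) = 0.00
  → value = 0.0000
Under standard min/max:
  x1 & x2 = min(a, b) on (0.80, 0.59) = 0.59
  (x1 & x2) & x2 = min(a, b) on (0.59, 0.59) = 0.59
  ~x5 = 1 − 0.21 = 0.79
  x1 | ~x5 = max(a, b) on (0.80, 0.79) = 0.80
  ~(x1 | ~x5) = 1 − 0.80 = 0.20
  ((x1 & x2) & x2) | ~(x1 | ~x5) = max(a, b) on (0.59, 0.20) = 0.59
  → value = 0.5900
|0.0000 − 0.5900| = 0.590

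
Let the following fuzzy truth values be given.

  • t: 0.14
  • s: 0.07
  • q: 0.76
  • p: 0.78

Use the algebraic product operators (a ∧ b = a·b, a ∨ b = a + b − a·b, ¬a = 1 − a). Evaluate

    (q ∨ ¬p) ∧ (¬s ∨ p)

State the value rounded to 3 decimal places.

¬p = 1 − 0.7800 = 0.2200
q ∨ ¬p = a + b − a·b on (0.7600, 0.2200) = 0.8128
¬s = 1 − 0.0700 = 0.9300
¬s ∨ p = a + b − a·b on (0.9300, 0.7800) = 0.9846
(q ∨ ¬p) ∧ (¬s ∨ p) = a·b on (0.8128, 0.9846) = 0.8003

0.800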